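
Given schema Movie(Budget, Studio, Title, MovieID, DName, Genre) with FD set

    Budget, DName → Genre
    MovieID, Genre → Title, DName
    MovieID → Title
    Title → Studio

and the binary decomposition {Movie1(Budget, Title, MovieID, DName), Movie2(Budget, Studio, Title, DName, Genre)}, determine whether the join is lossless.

Common attributes: Movie1 ∩ Movie2 = {Budget, Title, DName}.
Closure of {Budget, Title, DName}: Budget, DName → Genre applies, adding Genre; Title → Studio applies, adding Studio. So (Budget, Title, DName)⁺ = {Budget, Studio, Title, DName, Genre}.
This closure contains every attribute of Movie2, so Movie1 ∩ Movie2 → Movie2. The join is lossless.

Yes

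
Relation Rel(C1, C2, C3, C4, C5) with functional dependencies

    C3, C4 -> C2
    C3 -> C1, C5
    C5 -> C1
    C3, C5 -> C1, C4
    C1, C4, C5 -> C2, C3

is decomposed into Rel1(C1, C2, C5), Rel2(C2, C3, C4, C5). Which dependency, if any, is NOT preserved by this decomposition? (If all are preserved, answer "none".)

C3, C4 → C2 lies within Rel2.
C3 → C1, C5: restricted closure across fragments reaches C1, C5.
C5 → C1 lies within Rel1.
C3, C5 → C1, C4: restricted closure across fragments reaches C1, C4.
C1, C4, C5 → C2, C3: restricted closure across fragments reaches C2, C3.
Every dependency is enforceable on the fragments, so the decomposition is dependency-preserving.

none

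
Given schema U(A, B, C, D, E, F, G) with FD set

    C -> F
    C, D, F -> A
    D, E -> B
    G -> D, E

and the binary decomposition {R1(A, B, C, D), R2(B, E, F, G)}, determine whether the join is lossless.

No

Common attributes: R1 ∩ R2 = {B}.
No dependency enlarges {B}, so (B)⁺ = {B}.
The closure contains neither all of R1 = {A, B, C, D} nor all of R2 = {B, E, F, G}, so the common attributes are not a superkey of either fragment. The join is lossy.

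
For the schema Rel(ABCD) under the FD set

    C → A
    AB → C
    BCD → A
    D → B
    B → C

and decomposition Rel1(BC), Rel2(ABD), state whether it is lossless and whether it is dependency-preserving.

Lossless test: (B)⁺ = {ABC}, which contains all of one fragment — lossless.
Dependency preservation: the restricted closure of {C} across the fragments never reaches {A}, so C → A cannot be enforced without a join — not preserved.

lossless but not dependency-preserving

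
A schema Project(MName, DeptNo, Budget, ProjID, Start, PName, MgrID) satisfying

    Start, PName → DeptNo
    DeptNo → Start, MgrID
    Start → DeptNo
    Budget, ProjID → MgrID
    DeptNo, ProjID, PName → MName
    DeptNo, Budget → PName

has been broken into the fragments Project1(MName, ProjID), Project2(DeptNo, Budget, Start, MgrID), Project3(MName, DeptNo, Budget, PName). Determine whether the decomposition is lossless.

No

Chase test. Columns are MName, DeptNo, Budget, ProjID, Start, PName, MgrID; row i has aⱼ where attribute j ∈ Projecti, else bᵢⱼ.
Initial tableau (one row per fragment):
  row 1: a1 b12 b13 a4 b15 b16 b17
  row 2: b21 a2 a3 b24 a5 b26 a7
  row 3: a1 a2 a3 b34 b35 a6 b37
Rows 2 and 3 agree on DeptNo; apply DeptNo→Start, MgrID and equate their Start, MgrID entries.
Rows 2 and 3 agree on DeptNo, Budget; apply DeptNo, Budget→PName and equate their PName entries.
No row becomes fully distinguished — the join is lossy.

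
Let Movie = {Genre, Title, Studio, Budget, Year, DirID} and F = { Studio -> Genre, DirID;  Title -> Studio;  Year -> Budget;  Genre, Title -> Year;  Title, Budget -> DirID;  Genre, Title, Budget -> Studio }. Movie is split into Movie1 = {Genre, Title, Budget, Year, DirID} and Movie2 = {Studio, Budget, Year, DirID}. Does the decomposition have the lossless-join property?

No

Common attributes: Movie1 ∩ Movie2 = {Budget, Year, DirID}.
No dependency enlarges {Budget, Year, DirID}, so (Budget, Year, DirID)⁺ = {Budget, Year, DirID}.
The closure contains neither all of Movie1 = {Genre, Title, Budget, Year, DirID} nor all of Movie2 = {Studio, Budget, Year, DirID}, so the common attributes are not a superkey of either fragment. The join is lossy.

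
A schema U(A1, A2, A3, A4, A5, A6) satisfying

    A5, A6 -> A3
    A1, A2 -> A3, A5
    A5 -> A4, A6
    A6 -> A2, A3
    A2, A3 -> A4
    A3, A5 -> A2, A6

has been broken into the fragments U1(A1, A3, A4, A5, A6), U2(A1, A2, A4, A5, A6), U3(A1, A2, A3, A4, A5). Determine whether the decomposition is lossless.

Yes

Chase test. Columns are A1, A2, A3, A4, A5, A6; row i has aⱼ where attribute j ∈ Ui, else bᵢⱼ.
Initial tableau (one row per fragment):
  row 1: a1 b12 a3 a4 a5 a6
  row 2: a1 a2 b23 a4 a5 a6
  row 3: a1 a2 a3 a4 a5 b36
Rows 1 and 2 agree on A5, A6; apply A5, A6→A3 and equate their A3 entries.
Rows 1 and 3 agree on A5; apply A5→A4, A6 and equate their A4, A6 entries.
Rows 1 and 2 agree on A6; apply A6→A2, A3 and equate their A2, A3 entries.
Row 1 is now all distinguished symbols — the join is lossless.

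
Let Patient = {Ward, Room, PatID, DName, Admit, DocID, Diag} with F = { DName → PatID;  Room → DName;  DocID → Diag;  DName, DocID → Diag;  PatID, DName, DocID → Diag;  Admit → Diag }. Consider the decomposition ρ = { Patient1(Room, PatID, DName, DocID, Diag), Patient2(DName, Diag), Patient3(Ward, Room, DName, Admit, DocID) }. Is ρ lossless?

Chase test. Columns are Ward, Room, PatID, DName, Admit, DocID, Diag; row i has aⱼ where attribute j ∈ Patienti, else bᵢⱼ.
Initial tableau (one row per fragment):
  row 1: b11 a2 a3 a4 b15 a6 a7
  row 2: b21 b22 b23 a4 b25 b26 a7
  row 3: a1 a2 b33 a4 a5 a6 b37
Rows 1 and 2 agree on DName; apply DName→PatID and equate their PatID entries.
Rows 1 and 3 agree on DName; apply DName→PatID and equate their PatID entries.
Rows 1 and 3 agree on DocID; apply DocID→Diag and equate their Diag entries.
Row 3 is now all distinguished symbols — the join is lossless.

Yes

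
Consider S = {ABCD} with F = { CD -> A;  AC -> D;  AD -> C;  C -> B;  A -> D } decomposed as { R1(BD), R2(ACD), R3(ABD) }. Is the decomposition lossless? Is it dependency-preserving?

lossless but not dependency-preserving

Lossless test (chase): Rows 2 and 3 agree on AD; apply AD→C and equate their C entries. Rows 2 and 3 agree on C; apply C→B and equate their B entries. Row 2 is now all distinguished symbols — the join is lossless.
Dependency preservation: the restricted closure of {C} across the fragments never reaches {B}, so C → B cannot be enforced without a join — not preserved.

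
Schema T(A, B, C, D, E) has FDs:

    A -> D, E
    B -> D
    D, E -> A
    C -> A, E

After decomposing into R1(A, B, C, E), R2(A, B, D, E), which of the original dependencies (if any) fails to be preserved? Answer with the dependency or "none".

none

A → D, E lies within R2.
B → D lies within R2.
D, E → A lies within R2.
C → A, E lies within R1.
Every dependency is enforceable on the fragments, so the decomposition is dependency-preserving.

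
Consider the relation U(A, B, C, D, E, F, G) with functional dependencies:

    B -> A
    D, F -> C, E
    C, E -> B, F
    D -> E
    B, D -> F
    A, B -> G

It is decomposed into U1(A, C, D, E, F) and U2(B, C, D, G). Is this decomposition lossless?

Yes

Common attributes: U1 ∩ U2 = {C, D}.
Closure of {C, D}: D → E applies, adding E; C, E → B, F applies, adding B, F; B → A applies, adding A; A, B → G applies, adding G. So (C, D)⁺ = {A, B, C, D, E, F, G}.
This closure contains every attribute of U1, so U1 ∩ U2 → U1. The join is lossless.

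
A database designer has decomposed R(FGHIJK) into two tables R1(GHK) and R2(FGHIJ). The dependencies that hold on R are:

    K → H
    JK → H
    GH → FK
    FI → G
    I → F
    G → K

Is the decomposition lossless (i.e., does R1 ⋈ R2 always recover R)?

Yes

Common attributes: R1 ∩ R2 = {GH}.
Closure of {GH}: GH → FK applies, adding FK. So (GH)⁺ = {FGHK}.
This closure contains every attribute of R1, so R1 ∩ R2 → R1. The join is lossless.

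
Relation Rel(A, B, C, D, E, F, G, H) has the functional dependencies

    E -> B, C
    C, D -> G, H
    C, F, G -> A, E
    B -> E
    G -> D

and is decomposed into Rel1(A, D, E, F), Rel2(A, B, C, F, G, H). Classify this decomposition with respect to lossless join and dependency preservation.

Lossless test: (A, F)⁺ = {A, F}, which is a superkey of neither fragment — lossy.
Dependency preservation: the restricted closure of {E} across the fragments never reaches {B, C}, so E → B, C cannot be enforced without a join — not preserved.

lossy and not dependency-preserving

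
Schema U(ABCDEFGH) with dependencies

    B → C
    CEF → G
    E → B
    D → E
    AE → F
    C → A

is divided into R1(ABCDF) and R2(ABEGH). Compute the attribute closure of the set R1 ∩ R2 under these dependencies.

ABC

R1 ∩ R2 = {AB}.
B → C applies, adding C
Closure: {ABC}.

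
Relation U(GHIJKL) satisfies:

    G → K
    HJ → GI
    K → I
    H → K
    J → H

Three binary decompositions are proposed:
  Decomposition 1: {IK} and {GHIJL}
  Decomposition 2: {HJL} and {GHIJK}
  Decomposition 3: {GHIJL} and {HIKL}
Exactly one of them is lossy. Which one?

Decomposition 1: common = {I}, closure = {I} → lossy.
Decomposition 2: common = {HJ}, closure = {GHIJK} → lossless.
Decomposition 3: common = {HIL}, closure = {HIKL} → lossless.

Decomposition 1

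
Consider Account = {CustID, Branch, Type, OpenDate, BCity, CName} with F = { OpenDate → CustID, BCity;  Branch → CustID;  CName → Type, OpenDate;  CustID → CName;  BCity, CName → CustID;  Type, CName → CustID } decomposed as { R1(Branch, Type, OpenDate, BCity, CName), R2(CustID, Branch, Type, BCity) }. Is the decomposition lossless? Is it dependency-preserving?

Lossless test: (Branch, Type, BCity)⁺ = {CustID, Branch, Type, OpenDate, BCity, CName}, which contains all of one fragment — lossless.
Dependency preservation: the restricted closure of {OpenDate} across the fragments never reaches {CustID, BCity}, so OpenDate → CustID, BCity cannot be enforced without a join — not preserved.

lossless but not dependency-preserving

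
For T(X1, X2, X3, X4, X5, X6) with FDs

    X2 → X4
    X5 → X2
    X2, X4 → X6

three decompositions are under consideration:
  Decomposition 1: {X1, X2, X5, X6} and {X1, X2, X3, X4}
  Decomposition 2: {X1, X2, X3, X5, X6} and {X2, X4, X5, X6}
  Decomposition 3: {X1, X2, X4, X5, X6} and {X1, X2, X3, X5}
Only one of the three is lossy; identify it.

Decomposition 1

Decomposition 1: common = {X1, X2}, closure = {X1, X2, X4, X6} → lossy.
Decomposition 2: common = {X2, X5, X6}, closure = {X2, X4, X5, X6} → lossless.
Decomposition 3: common = {X1, X2, X5}, closure = {X1, X2, X4, X5, X6} → lossless.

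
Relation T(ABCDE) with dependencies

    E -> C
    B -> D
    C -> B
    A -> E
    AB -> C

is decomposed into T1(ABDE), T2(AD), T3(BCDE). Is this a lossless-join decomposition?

Chase test. Columns are ABCDE; row i has aⱼ where attribute j ∈ Ti, else bᵢⱼ.
Initial tableau (one row per fragment):
  row 1: a1 a2 b13 a4 a5
  row 2: a1 b22 b23 a4 b25
  row 3: b31 a2 a3 a4 a5
Rows 1 and 3 agree on E; apply E→C and equate their C entries.
Rows 1 and 2 agree on A; apply A→E and equate their E entries.
Rows 1 and 2 agree on E; apply E→C and equate their C entries.
Rows 1 and 2 agree on C; apply C→B and equate their B entries.
Row 1 is now all distinguished symbols — the join is lossless.

Yes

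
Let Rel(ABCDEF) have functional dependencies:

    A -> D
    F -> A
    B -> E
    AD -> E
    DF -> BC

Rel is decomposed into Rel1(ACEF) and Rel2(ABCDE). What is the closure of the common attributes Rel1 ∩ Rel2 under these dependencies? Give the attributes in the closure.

Rel1 ∩ Rel2 = {ACE}.
A → D applies, adding D
Closure: {ACDE}.

ACDE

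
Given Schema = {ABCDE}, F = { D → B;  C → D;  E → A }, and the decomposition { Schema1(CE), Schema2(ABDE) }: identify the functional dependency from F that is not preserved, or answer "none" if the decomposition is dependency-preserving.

Check C → D: no single fragment contains all of {CD}, and the restricted closure of {C} across the fragments never reaches {D}.
D → B is preserved.
E → A is preserved.

C → D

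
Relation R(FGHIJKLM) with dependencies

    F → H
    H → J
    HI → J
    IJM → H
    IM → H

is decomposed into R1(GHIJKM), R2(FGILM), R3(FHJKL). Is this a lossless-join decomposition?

No

Chase test. Columns are FGHIJKLM; row i has aⱼ where attribute j ∈ Ri, else bᵢⱼ.
Initial tableau (one row per fragment):
  row 1: b11 a2 a3 a4 a5 a6 b17 a8
  row 2: a1 a2 b23 a4 b25 b26 a7 a8
  row 3: a1 b32 a3 b34 a5 a6 a7 b38
Rows 2 and 3 agree on F; apply F→H and equate their H entries.
Rows 1 and 2 agree on H; apply H→J and equate their J entries.
No row becomes fully distinguished — the join is lossy.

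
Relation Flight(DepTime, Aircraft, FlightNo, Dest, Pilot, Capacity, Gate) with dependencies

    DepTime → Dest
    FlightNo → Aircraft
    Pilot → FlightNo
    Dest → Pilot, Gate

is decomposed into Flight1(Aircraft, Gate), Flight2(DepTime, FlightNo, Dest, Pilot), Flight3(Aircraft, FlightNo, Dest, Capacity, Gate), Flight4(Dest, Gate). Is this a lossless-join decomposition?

Chase test. Columns are DepTime, Aircraft, FlightNo, Dest, Pilot, Capacity, Gate; row i has aⱼ where attribute j ∈ Flighti, else bᵢⱼ.
Initial tableau (one row per fragment):
  row 1: b11 a2 b13 b14 b15 b16 a7
  row 2: a1 b22 a3 a4 a5 b26 b27
  row 3: b31 a2 a3 a4 b35 a6 a7
  row 4: b41 b42 b43 a4 b45 b46 a7
Rows 2 and 3 agree on FlightNo; apply FlightNo→Aircraft and equate their Aircraft entries.
Rows 2 and 3 agree on Dest; apply Dest→Pilot, Gate and equate their Pilot, Gate entries.
Rows 2 and 4 agree on Dest; apply Dest→Pilot, Gate and equate their Pilot, Gate entries.
Rows 2 and 4 agree on Pilot; apply Pilot→FlightNo and equate their FlightNo entries.
Rows 2 and 4 agree on FlightNo; apply FlightNo→Aircraft and equate their Aircraft entries.
No row becomes fully distinguished — the join is lossy.

No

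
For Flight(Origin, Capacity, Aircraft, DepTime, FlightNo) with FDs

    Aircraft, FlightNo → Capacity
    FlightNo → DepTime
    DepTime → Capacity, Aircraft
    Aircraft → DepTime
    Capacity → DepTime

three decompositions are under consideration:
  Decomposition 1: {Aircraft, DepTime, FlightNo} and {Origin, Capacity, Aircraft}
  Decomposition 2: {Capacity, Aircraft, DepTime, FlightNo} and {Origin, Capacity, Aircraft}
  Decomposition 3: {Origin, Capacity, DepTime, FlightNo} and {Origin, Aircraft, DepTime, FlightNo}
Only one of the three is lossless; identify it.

Decomposition 1: common = {Aircraft}, closure = {Capacity, Aircraft, DepTime} → lossy.
Decomposition 2: common = {Capacity, Aircraft}, closure = {Capacity, Aircraft, DepTime} → lossy.
Decomposition 3: common = {Origin, DepTime, FlightNo}, closure = {Origin, Capacity, Aircraft, DepTime, FlightNo} → lossless.

Decomposition 3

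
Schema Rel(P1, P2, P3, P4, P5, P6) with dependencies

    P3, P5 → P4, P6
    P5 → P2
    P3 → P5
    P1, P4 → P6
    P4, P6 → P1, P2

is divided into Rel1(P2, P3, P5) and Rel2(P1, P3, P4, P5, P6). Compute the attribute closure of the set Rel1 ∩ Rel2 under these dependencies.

P1, P2, P3, P4, P5, P6

Rel1 ∩ Rel2 = {P3, P5}.
P3, P5 → P4, P6 applies, adding P4, P6
P5 → P2 applies, adding P2
P4, P6 → P1, P2 applies, adding P1
Closure: {P1, P2, P3, P4, P5, P6}.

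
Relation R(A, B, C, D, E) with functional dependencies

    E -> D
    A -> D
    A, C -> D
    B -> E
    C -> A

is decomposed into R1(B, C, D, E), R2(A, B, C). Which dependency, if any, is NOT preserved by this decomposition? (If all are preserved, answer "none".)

A -> D

Check A → D: no single fragment contains all of {A, D}, and the restricted closure of {A} across the fragments never reaches {D}.
E → D is preserved.
A, C → D is preserved.
B → E is preserved.
C → A is preserved.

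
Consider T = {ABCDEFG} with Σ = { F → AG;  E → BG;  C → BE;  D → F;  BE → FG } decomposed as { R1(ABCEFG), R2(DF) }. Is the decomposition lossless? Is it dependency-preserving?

lossy but dependency-preserving

Lossless test: (F)⁺ = {AFG}, which is a superkey of neither fragment — lossy.
Dependency preservation: every FD's attributes lie within a single fragment, so each can be enforced locally — preserved.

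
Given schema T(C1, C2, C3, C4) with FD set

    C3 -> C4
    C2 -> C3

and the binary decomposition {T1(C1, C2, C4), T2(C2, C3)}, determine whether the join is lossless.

Yes

Common attributes: T1 ∩ T2 = {C2}.
Closure of {C2}: C2 → C3 applies, adding C3; C3 → C4 applies, adding C4. So (C2)⁺ = {C2, C3, C4}.
This closure contains every attribute of T2, so T1 ∩ T2 → T2. The join is lossless.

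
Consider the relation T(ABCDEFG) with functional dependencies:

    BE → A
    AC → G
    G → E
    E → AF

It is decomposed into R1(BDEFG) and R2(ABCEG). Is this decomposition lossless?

No

Common attributes: R1 ∩ R2 = {BEG}.
Closure of {BEG}: BE → A applies, adding A; E → AF applies, adding F. So (BEG)⁺ = {ABEFG}.
The closure contains neither all of R1 = {BDEFG} nor all of R2 = {ABCEG}, so the common attributes are not a superkey of either fragment. The join is lossy.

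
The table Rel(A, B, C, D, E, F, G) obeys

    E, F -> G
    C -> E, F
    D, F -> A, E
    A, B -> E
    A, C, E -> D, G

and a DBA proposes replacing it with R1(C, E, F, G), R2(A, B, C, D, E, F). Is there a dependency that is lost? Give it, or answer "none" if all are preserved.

E, F → G lies within R1.
C → E, F lies within R1.
D, F → A, E lies within R2.
A, B → E lies within R2.
A, C, E → D, G: restricted closure across fragments reaches D, G.
Every dependency is enforceable on the fragments, so the decomposition is dependency-preserving.

none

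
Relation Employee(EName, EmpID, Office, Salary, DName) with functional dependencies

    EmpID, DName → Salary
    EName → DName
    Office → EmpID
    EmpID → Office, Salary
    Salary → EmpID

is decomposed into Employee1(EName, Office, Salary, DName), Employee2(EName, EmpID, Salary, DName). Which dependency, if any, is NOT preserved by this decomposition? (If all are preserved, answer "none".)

none

EmpID, DName → Salary lies within Employee2.
EName → DName lies within Employee1.
Office → EmpID: restricted closure across fragments reaches EmpID.
EmpID → Office, Salary: restricted closure across fragments reaches Office, Salary.
Salary → EmpID lies within Employee2.
Every dependency is enforceable on the fragments, so the decomposition is dependency-preserving.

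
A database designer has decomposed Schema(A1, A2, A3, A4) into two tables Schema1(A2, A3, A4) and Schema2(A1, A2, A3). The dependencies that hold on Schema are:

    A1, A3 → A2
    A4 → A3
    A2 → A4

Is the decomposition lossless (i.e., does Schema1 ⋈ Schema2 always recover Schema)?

Common attributes: Schema1 ∩ Schema2 = {A2, A3}.
Closure of {A2, A3}: A2 → A4 applies, adding A4. So (A2, A3)⁺ = {A2, A3, A4}.
This closure contains every attribute of Schema1, so Schema1 ∩ Schema2 → Schema1. The join is lossless.

Yes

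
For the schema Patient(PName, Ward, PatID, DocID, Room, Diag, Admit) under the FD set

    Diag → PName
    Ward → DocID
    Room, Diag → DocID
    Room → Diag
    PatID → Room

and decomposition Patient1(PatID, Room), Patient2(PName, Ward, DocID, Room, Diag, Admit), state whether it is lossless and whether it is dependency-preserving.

Lossless test: (Room)⁺ = {PName, DocID, Room, Diag}, which is a superkey of neither fragment — lossy.
Dependency preservation: every FD's attributes lie within a single fragment, so each can be enforced locally — preserved.

lossy but dependency-preserving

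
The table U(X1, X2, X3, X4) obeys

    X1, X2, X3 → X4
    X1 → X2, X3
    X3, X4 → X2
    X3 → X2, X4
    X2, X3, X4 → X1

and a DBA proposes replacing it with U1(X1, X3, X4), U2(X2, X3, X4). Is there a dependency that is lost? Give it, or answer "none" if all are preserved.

X1, X2, X3 → X4: restricted closure across fragments reaches X4.
X1 → X2, X3: restricted closure across fragments reaches X2, X3.
X3, X4 → X2 lies within U2.
X3 → X2, X4 lies within U2.
X2, X3, X4 → X1: restricted closure across fragments reaches X1.
Every dependency is enforceable on the fragments, so the decomposition is dependency-preserving.

none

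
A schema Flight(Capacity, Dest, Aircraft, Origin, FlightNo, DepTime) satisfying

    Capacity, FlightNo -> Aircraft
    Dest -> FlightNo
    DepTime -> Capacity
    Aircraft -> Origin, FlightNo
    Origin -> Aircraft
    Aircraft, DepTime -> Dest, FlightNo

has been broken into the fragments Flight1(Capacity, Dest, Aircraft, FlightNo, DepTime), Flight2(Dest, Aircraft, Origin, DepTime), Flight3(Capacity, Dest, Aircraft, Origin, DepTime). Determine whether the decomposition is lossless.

Yes

Chase test. Columns are Capacity, Dest, Aircraft, Origin, FlightNo, DepTime; row i has aⱼ where attribute j ∈ Flighti, else bᵢⱼ.
Initial tableau (one row per fragment):
  row 1: a1 a2 a3 b14 a5 a6
  row 2: b21 a2 a3 a4 b25 a6
  row 3: a1 a2 a3 a4 b35 a6
Rows 1 and 2 agree on Dest; apply Dest→FlightNo and equate their FlightNo entries.
Rows 1 and 3 agree on Dest; apply Dest→FlightNo and equate their FlightNo entries.
Rows 1 and 2 agree on DepTime; apply DepTime→Capacity and equate their Capacity entries.
Rows 1 and 2 agree on Aircraft; apply Aircraft→Origin, FlightNo and equate their Origin, FlightNo entries.
Row 1 is now all distinguished symbols — the join is lossless.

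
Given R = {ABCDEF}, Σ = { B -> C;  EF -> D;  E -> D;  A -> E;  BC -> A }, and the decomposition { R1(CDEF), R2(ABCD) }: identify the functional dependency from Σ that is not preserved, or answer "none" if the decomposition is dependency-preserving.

A -> E

Check A → E: no single fragment contains all of {AE}, and the restricted closure of {A} across the fragments never reaches {E}.
B → C is preserved.
EF → D is preserved.
E → D is preserved.
BC → A is preserved.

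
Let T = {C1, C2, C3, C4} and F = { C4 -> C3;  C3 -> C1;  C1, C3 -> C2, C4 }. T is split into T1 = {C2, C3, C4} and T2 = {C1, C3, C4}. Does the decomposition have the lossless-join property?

Common attributes: T1 ∩ T2 = {C3, C4}.
Closure of {C3, C4}: C3 → C1 applies, adding C1; C1, C3 → C2, C4 applies, adding C2. So (C3, C4)⁺ = {C1, C2, C3, C4}.
This closure contains every attribute of T1, so T1 ∩ T2 → T1. The join is lossless.

Yes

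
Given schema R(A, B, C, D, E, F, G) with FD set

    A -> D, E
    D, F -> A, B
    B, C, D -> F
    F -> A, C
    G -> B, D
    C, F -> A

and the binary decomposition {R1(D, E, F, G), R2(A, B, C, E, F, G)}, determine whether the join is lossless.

Yes

Common attributes: R1 ∩ R2 = {E, F, G}.
Closure of {E, F, G}: F → A, C applies, adding A, C; G → B, D applies, adding B, D. So (E, F, G)⁺ = {A, B, C, D, E, F, G}.
This closure contains every attribute of R1, so R1 ∩ R2 → R1. The join is lossless.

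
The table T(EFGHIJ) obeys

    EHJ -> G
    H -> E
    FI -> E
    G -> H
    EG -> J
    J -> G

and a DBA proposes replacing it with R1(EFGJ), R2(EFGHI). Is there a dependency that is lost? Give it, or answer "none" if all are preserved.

EHJ → G: restricted closure across fragments reaches G.
H → E lies within R2.
FI → E lies within R2.
G → H lies within R2.
EG → J lies within R1.
J → G lies within R1.
Every dependency is enforceable on the fragments, so the decomposition is dependency-preserving.

none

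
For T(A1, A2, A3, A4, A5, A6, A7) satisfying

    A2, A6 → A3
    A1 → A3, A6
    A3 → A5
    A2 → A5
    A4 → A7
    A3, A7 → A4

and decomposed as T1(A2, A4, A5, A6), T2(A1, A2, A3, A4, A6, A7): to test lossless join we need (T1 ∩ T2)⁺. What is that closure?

T1 ∩ T2 = {A2, A4, A6}.
A2, A6 → A3 applies, adding A3
A3 → A5 applies, adding A5
A4 → A7 applies, adding A7
Closure: {A2, A3, A4, A5, A6, A7}.

A2, A3, A4, A5, A6, A7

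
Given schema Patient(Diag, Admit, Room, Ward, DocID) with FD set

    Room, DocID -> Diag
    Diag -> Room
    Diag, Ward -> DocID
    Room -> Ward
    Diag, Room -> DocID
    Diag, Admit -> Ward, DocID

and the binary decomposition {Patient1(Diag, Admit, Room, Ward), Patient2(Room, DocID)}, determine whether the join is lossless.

Common attributes: Patient1 ∩ Patient2 = {Room}.
Closure of {Room}: Room → Ward applies, adding Ward. So (Room)⁺ = {Room, Ward}.
The closure contains neither all of Patient1 = {Diag, Admit, Room, Ward} nor all of Patient2 = {Room, DocID}, so the common attributes are not a superkey of either fragment. The join is lossy.

No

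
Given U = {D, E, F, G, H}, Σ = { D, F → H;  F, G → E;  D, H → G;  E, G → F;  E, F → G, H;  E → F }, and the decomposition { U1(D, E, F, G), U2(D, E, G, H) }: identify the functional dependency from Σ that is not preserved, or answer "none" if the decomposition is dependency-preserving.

D, F → H: restricted closure across fragments reaches H.
F, G → E lies within U1.
D, H → G lies within U2.
E, G → F lies within U1.
E, F → G, H: restricted closure across fragments reaches G, H.
E → F lies within U1.
Every dependency is enforceable on the fragments, so the decomposition is dependency-preserving.

none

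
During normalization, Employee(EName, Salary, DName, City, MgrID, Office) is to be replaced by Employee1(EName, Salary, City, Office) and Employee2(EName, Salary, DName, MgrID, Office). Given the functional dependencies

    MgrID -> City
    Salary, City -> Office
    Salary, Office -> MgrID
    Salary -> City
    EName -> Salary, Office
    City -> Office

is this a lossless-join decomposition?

Yes

Common attributes: Employee1 ∩ Employee2 = {EName, Salary, Office}.
Closure of {EName, Salary, Office}: Salary, Office → MgrID applies, adding MgrID; Salary → City applies, adding City. So (EName, Salary, Office)⁺ = {EName, Salary, City, MgrID, Office}.
This closure contains every attribute of Employee1, so Employee1 ∩ Employee2 → Employee1. The join is lossless.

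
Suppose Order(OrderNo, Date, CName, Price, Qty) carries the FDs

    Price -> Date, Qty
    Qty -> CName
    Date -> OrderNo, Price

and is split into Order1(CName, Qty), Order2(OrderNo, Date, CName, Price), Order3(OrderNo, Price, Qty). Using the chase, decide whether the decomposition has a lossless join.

Yes

Chase test. Columns are OrderNo, Date, CName, Price, Qty; row i has aⱼ where attribute j ∈ Orderi, else bᵢⱼ.
Initial tableau (one row per fragment):
  row 1: b11 b12 a3 b14 a5
  row 2: a1 a2 a3 a4 b25
  row 3: a1 b32 b33 a4 a5
Rows 2 and 3 agree on Price; apply Price→Date, Qty and equate their Date, Qty entries.
Rows 1 and 3 agree on Qty; apply Qty→CName and equate their CName entries.
Row 2 is now all distinguished symbols — the join is lossless.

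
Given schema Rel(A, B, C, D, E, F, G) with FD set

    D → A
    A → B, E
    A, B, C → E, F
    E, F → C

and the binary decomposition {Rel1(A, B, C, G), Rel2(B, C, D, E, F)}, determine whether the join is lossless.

Common attributes: Rel1 ∩ Rel2 = {B, C}.
No dependency enlarges {B, C}, so (B, C)⁺ = {B, C}.
The closure contains neither all of Rel1 = {A, B, C, G} nor all of Rel2 = {B, C, D, E, F}, so the common attributes are not a superkey of either fragment. The join is lossy.

No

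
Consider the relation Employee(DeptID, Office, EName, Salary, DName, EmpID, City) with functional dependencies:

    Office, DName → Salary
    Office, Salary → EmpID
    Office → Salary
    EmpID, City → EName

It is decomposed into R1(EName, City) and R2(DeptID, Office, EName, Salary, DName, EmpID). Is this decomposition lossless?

Common attributes: R1 ∩ R2 = {EName}.
No dependency enlarges {EName}, so (EName)⁺ = {EName}.
The closure contains neither all of R1 = {EName, City} nor all of R2 = {DeptID, Office, EName, Salary, DName, EmpID}, so the common attributes are not a superkey of either fragment. The join is lossy.

No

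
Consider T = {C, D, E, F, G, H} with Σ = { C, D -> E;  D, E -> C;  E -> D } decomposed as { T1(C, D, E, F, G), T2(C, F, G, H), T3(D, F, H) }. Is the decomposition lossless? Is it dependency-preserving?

Lossless test (chase): applying each FD to every pair of rows produces no changes in the tableau, so no row becomes fully distinguished — the join is lossy.
Dependency preservation: every FD's attributes lie within a single fragment, so each can be enforced locally — preserved.

lossy but dependency-preserving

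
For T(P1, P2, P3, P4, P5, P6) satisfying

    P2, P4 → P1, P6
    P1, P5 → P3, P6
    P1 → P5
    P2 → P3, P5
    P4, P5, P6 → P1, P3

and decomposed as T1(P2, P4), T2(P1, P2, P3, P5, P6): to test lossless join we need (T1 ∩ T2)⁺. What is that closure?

P2, P3, P5

T1 ∩ T2 = {P2}.
P2 → P3, P5 applies, adding P3, P5
Closure: {P2, P3, P5}.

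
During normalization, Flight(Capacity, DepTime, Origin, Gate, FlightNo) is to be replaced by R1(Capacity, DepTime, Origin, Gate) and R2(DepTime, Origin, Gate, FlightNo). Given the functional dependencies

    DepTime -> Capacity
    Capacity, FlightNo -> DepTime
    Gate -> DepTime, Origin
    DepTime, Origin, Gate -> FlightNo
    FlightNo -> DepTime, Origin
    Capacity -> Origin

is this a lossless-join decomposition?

Common attributes: R1 ∩ R2 = {DepTime, Origin, Gate}.
Closure of {DepTime, Origin, Gate}: DepTime → Capacity applies, adding Capacity; DepTime, Origin, Gate → FlightNo applies, adding FlightNo. So (DepTime, Origin, Gate)⁺ = {Capacity, DepTime, Origin, Gate, FlightNo}.
This closure contains every attribute of R1, so R1 ∩ R2 → R1. The join is lossless.

Yes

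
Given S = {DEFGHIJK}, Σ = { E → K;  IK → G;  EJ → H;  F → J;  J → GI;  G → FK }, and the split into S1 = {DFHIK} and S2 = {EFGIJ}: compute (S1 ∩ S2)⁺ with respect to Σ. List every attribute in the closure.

S1 ∩ S2 = {FI}.
F → J applies, adding J
J → GI applies, adding G
G → FK applies, adding K
Closure: {FGIJK}.

FGIJK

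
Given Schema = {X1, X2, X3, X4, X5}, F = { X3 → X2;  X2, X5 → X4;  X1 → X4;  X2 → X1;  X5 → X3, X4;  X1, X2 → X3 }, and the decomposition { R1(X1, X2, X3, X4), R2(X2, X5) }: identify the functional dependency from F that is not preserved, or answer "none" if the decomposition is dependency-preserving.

X3 → X2 lies within R1.
X2, X5 → X4: restricted closure across fragments reaches X4.
X1 → X4 lies within R1.
X2 → X1 lies within R1.
X5 → X3, X4: restricted closure across fragments reaches X3, X4.
X1, X2 → X3 lies within R1.
Every dependency is enforceable on the fragments, so the decomposition is dependency-preserving.

none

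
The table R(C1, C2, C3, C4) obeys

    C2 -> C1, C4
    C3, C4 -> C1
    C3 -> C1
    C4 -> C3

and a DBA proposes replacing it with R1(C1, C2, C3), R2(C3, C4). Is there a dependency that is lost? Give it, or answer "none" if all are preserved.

C2 -> C1, C4

Check C2 → C1, C4: no single fragment contains all of {C1, C2, C4}, and the restricted closure of {C2} across the fragments never reaches {C1, C4}.
C3, C4 → C1 is preserved.
C3 → C1 is preserved.
C4 → C3 is preserved.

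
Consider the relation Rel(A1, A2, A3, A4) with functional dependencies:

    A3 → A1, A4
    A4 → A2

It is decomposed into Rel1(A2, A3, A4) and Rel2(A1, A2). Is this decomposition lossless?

No

Common attributes: Rel1 ∩ Rel2 = {A2}.
No dependency enlarges {A2}, so (A2)⁺ = {A2}.
The closure contains neither all of Rel1 = {A2, A3, A4} nor all of Rel2 = {A1, A2}, so the common attributes are not a superkey of either fragment. The join is lossy.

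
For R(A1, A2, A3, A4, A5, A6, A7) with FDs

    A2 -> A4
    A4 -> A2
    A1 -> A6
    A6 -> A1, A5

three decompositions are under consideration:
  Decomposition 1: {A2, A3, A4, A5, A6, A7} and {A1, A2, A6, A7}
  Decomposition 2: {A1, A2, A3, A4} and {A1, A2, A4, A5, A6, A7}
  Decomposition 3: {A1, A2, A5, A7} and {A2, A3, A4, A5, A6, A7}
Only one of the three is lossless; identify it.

Decomposition 1: common = {A2, A6, A7}, closure = {A1, A2, A4, A5, A6, A7} → lossless.
Decomposition 2: common = {A1, A2, A4}, closure = {A1, A2, A4, A5, A6} → lossy.
Decomposition 3: common = {A2, A5, A7}, closure = {A2, A4, A5, A7} → lossy.

Decomposition 1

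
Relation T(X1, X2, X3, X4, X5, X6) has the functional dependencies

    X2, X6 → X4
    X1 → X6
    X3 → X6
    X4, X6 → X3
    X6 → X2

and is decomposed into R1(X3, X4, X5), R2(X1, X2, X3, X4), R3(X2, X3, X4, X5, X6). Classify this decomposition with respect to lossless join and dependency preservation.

lossy but dependency-preserving

Lossless test (chase): Rows 1 and 2 agree on X3; apply X3→X6 and equate their X6 entries. Rows 1 and 3 agree on X3; apply X3→X6 and equate their X6 entries. Rows 1 and 2 agree on X6; apply X6→X2 and equate their X2 entries. No row becomes fully distinguished — the join is lossy.
Dependency preservation: X1 → X6 is not contained in any single fragment, but the restricted closure of its left-hand side across the fragments still reaches the right-hand side; the remaining FDs each lie inside some fragment. All dependencies are preserved.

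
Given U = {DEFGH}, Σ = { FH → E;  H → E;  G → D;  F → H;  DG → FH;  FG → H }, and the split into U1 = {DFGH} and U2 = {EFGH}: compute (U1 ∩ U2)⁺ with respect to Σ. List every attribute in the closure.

DEFGH

U1 ∩ U2 = {FGH}.
FH → E applies, adding E
G → D applies, adding D
Closure: {DEFGH}.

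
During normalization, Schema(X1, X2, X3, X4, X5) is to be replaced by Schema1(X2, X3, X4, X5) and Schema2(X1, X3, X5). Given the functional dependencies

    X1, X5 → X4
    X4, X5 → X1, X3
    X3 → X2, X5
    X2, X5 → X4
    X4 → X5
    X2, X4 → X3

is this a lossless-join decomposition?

Common attributes: Schema1 ∩ Schema2 = {X3, X5}.
Closure of {X3, X5}: X3 → X2, X5 applies, adding X2; X2, X5 → X4 applies, adding X4; X4, X5 → X1, X3 applies, adding X1. So (X3, X5)⁺ = {X1, X2, X3, X4, X5}.
This closure contains every attribute of Schema1, so Schema1 ∩ Schema2 → Schema1. The join is lossless.

Yes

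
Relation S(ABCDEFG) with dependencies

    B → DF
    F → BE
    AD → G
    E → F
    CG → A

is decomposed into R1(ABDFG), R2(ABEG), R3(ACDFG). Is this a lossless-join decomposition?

Yes

Chase test. Columns are ABCDEFG; row i has aⱼ where attribute j ∈ Ri, else bᵢⱼ.
Initial tableau (one row per fragment):
  row 1: a1 a2 b13 a4 b15 a6 a7
  row 2: a1 a2 b23 b24 a5 b26 a7
  row 3: a1 b32 a3 a4 b35 a6 a7
Rows 1 and 2 agree on B; apply B→DF and equate their DF entries.
Rows 1 and 2 agree on F; apply F→BE and equate their BE entries.
Rows 1 and 3 agree on F; apply F→BE and equate their BE entries.
Row 3 is now all distinguished symbols — the join is lossless.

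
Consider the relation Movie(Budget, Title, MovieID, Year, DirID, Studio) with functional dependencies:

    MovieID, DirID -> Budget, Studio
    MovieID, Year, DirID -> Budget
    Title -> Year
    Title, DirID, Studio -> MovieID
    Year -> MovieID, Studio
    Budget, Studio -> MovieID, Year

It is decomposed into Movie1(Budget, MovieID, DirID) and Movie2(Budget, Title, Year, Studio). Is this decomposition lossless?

No

Common attributes: Movie1 ∩ Movie2 = {Budget}.
No dependency enlarges {Budget}, so (Budget)⁺ = {Budget}.
The closure contains neither all of Movie1 = {Budget, MovieID, DirID} nor all of Movie2 = {Budget, Title, Year, Studio}, so the common attributes are not a superkey of either fragment. The join is lossy.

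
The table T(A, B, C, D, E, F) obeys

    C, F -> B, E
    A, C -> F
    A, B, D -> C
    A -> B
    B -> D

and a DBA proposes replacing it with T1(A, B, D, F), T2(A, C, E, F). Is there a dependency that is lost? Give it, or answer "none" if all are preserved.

C, F -> B, E

Check C, F → B, E: no single fragment contains all of {B, C, E, F}, and the restricted closure of {C, F} across the fragments never reaches {B, E}.
A, C → F is preserved.
A, B, D → C is preserved.
A → B is preserved.
B → D is preserved.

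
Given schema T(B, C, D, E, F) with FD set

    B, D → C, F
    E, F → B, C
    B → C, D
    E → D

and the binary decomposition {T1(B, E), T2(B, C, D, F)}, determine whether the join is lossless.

Common attributes: T1 ∩ T2 = {B}.
Closure of {B}: B → C, D applies, adding C, D; B, D → C, F applies, adding F. So (B)⁺ = {B, C, D, F}.
This closure contains every attribute of T2, so T1 ∩ T2 → T2. The join is lossless.

Yes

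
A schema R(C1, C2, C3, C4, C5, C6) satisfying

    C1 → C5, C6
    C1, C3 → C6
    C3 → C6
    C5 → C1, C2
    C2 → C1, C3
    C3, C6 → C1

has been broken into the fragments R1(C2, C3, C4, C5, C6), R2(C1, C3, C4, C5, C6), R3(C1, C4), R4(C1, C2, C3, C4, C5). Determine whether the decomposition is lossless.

Chase test. Columns are C1, C2, C3, C4, C5, C6; row i has aⱼ where attribute j ∈ Ri, else bᵢⱼ.
Initial tableau (one row per fragment):
  row 1: b11 a2 a3 a4 a5 a6
  row 2: a1 b22 a3 a4 a5 a6
  row 3: a1 b32 b33 a4 b35 b36
  row 4: a1 a2 a3 a4 a5 b46
Rows 2 and 3 agree on C1; apply C1→C5, C6 and equate their C5, C6 entries.
Rows 2 and 4 agree on C1; apply C1→C5, C6 and equate their C5, C6 entries.
Rows 1 and 2 agree on C5; apply C5→C1, C2 and equate their C1, C2 entries.
Rows 1 and 3 agree on C5; apply C5→C1, C2 and equate their C1, C2 entries.
Rows 1 and 3 agree on C2; apply C2→C1, C3 and equate their C1, C3 entries.
Row 1 is now all distinguished symbols — the join is lossless.

Yes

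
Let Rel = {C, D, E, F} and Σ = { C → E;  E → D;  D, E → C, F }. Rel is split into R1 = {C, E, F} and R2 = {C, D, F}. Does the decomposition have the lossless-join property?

Yes

Common attributes: R1 ∩ R2 = {C, F}.
Closure of {C, F}: C → E applies, adding E; E → D applies, adding D. So (C, F)⁺ = {C, D, E, F}.
This closure contains every attribute of R1, so R1 ∩ R2 → R1. The join is lossless.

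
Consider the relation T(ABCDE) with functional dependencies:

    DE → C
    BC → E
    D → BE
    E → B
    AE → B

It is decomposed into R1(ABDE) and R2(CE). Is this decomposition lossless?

Common attributes: R1 ∩ R2 = {E}.
Closure of {E}: E → B applies, adding B. So (E)⁺ = {BE}.
The closure contains neither all of R1 = {ABDE} nor all of R2 = {CE}, so the common attributes are not a superkey of either fragment. The join is lossy.

No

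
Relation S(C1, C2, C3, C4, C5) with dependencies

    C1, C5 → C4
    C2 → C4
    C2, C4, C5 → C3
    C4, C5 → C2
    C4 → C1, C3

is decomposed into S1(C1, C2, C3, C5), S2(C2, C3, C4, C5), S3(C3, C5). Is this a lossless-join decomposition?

Chase test. Columns are C1, C2, C3, C4, C5; row i has aⱼ where attribute j ∈ Si, else bᵢⱼ.
Initial tableau (one row per fragment):
  row 1: a1 a2 a3 b14 a5
  row 2: b21 a2 a3 a4 a5
  row 3: b31 b32 a3 b34 a5
Rows 1 and 2 agree on C2; apply C2→C4 and equate their C4 entries.
Rows 1 and 2 agree on C4; apply C4→C1, C3 and equate their C1, C3 entries.
Row 1 is now all distinguished symbols — the join is lossless.

Yes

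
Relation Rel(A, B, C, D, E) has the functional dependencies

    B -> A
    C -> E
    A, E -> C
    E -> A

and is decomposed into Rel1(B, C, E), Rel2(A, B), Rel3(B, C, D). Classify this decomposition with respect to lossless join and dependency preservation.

Lossless test (chase): Rows 1 and 2 agree on B; apply B→A and equate their A entries. Rows 1 and 3 agree on B; apply B→A and equate their A entries. Rows 1 and 3 agree on C; apply C→E and equate their E entries. Row 3 is now all distinguished symbols — the join is lossless.
Dependency preservation: the restricted closure of {E} across the fragments never reaches {A}, so E → A cannot be enforced without a join — not preserved.

lossless but not dependency-preserving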